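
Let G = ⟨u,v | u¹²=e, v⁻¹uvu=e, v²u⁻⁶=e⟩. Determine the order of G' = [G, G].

G' = [G, G] is generated by all commutators. The generator-pair commutators are: [u, v] = u².
The subgroup they normally generate is {e, u², u⁴, u⁶, u⁸, u¹⁰}, of order 6.
Check: |G/G'| = 24/6 = 4 is the order of the abelianisation.

Answer: 6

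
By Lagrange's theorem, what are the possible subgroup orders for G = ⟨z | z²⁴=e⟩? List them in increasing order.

|G| = 24 = 2³ · 3. By Lagrange's theorem the order of any subgroup divides 24; the divisors of 24 are 1, 2, 3, 4, 6, 8, 12, 24.

Answer: 1, 2, 3, 4, 6, 8, 12, 24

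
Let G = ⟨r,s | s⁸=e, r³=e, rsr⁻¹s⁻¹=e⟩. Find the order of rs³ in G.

Compute successive powers until reaching e:
  (rs³)¹ = rs³, (rs³)² = r²s⁶, (rs³)³ = s, (rs³)⁴ = rs⁴, (rs³)⁵ = r²s⁷, (rs³)⁶ = s², (rs³)⁷ = rs⁵, (rs³)⁸ = r², (rs³)⁹ = s³, (rs³)¹⁰ = rs⁶, (rs³)¹¹ = r²s, (rs³)¹² = s⁴, (rs³)¹³ = rs⁷, (rs³)¹⁴ = r²s², (rs³)¹⁵ = s⁵, (rs³)¹⁶ = r, (rs³)¹⁷ = r²s³, (rs³)¹⁸ = s⁶, (rs³)¹⁹ = rs, (rs³)²⁰ = r²s⁴, (rs³)²¹ = s⁷, (rs³)²² = rs², (rs³)²³ = r²s⁵, (rs³)²⁴ = e.
The smallest positive k with (rs³)ᵏ = e is 24.

Answer: 24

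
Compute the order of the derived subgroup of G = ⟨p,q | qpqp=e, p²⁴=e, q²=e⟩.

G' = [G, G] is generated by all commutators. The generator-pair commutators are: [p, q] = p².
The subgroup they normally generate is {e, p², p⁴, p⁶, p⁸, p¹⁰, p¹², p¹⁴, p¹⁶, p¹⁸, p²⁰, p²²}, of order 12.
Check: |G/G'| = 48/12 = 4 is the order of the abelianisation.

Answer: 12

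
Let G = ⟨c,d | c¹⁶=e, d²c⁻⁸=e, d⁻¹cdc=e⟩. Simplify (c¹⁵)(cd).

Compute (c¹⁵) · (cd) by multiplying left to right and reducing via the relations at each step:
  (c¹⁵) · c = e
  e · d = d

Answer: d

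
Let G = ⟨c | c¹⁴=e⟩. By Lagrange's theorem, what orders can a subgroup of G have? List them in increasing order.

|G| = 14 = 2 · 7. By Lagrange's theorem the order of any subgroup divides 14; the divisors of 14 are 1, 2, 7, 14.

Answer: 1, 2, 7, 14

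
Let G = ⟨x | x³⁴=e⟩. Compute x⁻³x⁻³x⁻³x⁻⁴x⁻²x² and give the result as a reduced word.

Multiply left to right, reducing at each step:
  (x³¹) · x⁻³ = x²⁸
  (x²⁸) · x⁻³ = x²⁵
  (x²⁵) · x⁻⁴ = x²¹
  (x²¹) · x⁻² = x¹⁹
  (x¹⁹) · x² = x²¹

Answer: x²¹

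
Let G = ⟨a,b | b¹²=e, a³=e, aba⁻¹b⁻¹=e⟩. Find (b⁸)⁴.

Compute successive powers of (b⁸), reducing at each step:
  (b⁸)²: (b⁸) · b⁸ = b⁴
  (b⁸)³: (b⁴) · b⁸ = e
  (b⁸)⁴: e · b⁸ = b⁸

Answer: b⁸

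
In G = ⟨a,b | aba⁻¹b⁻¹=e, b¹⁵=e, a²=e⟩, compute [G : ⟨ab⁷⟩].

First find ord(ab⁷) by computing successive powers:
  (ab⁷)¹ = ab⁷, (ab⁷)² = b¹⁴, (ab⁷)³ = ab⁶, (ab⁷)⁴ = b¹³, (ab⁷)⁵ = ab⁵, (ab⁷)⁶ = b¹², (ab⁷)⁷ = ab⁴, (ab⁷)⁸ = b¹¹, (ab⁷)⁹ = ab³, (ab⁷)¹⁰ = b¹⁰, (ab⁷)¹¹ = ab², (ab⁷)¹² = b⁹, (ab⁷)¹³ = ab, (ab⁷)¹⁴ = b⁸, (ab⁷)¹⁵ = a, (ab⁷)¹⁶ = b⁷, (ab⁷)¹⁷ = ab¹⁴, (ab⁷)¹⁸ = b⁶, (ab⁷)¹⁹ = ab¹³, (ab⁷)²⁰ = b⁵, (ab⁷)²¹ = ab¹², (ab⁷)²² = b⁴, (ab⁷)²³ = ab¹¹, (ab⁷)²⁴ = b³, (ab⁷)²⁵ = ab¹⁰, (ab⁷)²⁶ = b², (ab⁷)²⁷ = ab⁹, (ab⁷)²⁸ = b, (ab⁷)²⁹ = ab⁸, (ab⁷)³⁰ = e.
So |⟨ab⁷⟩| = ord(ab⁷) = 30. With |G| = 30, by Lagrange [G : ⟨ab⁷⟩] = 30/30 = 1.

Answer: 1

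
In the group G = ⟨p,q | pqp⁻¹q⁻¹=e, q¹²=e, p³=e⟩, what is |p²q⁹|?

Compute successive powers until reaching e:
  (p²q⁹)¹ = p²q⁹, (p²q⁹)² = pq⁶, (p²q⁹)³ = q³, (p²q⁹)⁴ = p², (p²q⁹)⁵ = pq⁹, (p²q⁹)⁶ = q⁶, (p²q⁹)⁷ = p²q³, (p²q⁹)⁸ = p, (p²q⁹)⁹ = q⁹, (p²q⁹)¹⁰ = p²q⁶, (p²q⁹)¹¹ = pq³, (p²q⁹)¹² = e.
The smallest positive k with (p²q⁹)ᵏ = e is 12.

Answer: 12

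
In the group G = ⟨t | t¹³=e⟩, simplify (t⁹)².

Compute successive powers of (t⁹), reducing at each step:
  (t⁹)²: (t⁹) · t⁹ = t⁵

Answer: t⁵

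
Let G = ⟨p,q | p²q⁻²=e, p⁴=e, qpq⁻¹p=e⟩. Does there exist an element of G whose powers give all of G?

Every cyclic group is abelian. But p·q = pq while q·p = pq⁻¹, so p·q ≠ q·p and G is not abelian. Hence G is not cyclic.

Answer: No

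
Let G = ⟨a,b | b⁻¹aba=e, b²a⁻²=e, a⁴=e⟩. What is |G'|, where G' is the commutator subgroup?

G' = [G, G] is generated by all commutators. The generator-pair commutators are: [a, b] = a².
The subgroup they normally generate is {e, a²}, of order 2.
Check: |G/G'| = 8/2 = 4 is the order of the abelianisation.

Answer: 2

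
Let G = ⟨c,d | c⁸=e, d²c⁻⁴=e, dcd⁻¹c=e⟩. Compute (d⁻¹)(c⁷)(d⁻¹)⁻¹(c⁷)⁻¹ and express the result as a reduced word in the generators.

[(d⁻¹), (c⁷)] = (d⁻¹)·(c⁷)·(d⁻¹)⁻¹·(c⁷)⁻¹.
  (d⁻¹) · (c⁷) = cd⁻¹
  (cd⁻¹) · d = c
  c · c = c²

Answer: c²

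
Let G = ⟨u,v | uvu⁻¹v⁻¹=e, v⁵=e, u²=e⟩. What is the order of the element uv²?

Compute successive powers until reaching e:
  (uv²)¹ = uv², (uv²)² = v⁴, (uv²)³ = uv, (uv²)⁴ = v³, (uv²)⁵ = u, (uv²)⁶ = v², (uv²)⁷ = uv⁴, (uv²)⁸ = v, (uv²)⁹ = uv³, (uv²)¹⁰ = e.
The smallest positive k with (uv²)ᵏ = e is 10.

Answer: 10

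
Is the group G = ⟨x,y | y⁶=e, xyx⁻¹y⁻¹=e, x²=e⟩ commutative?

Each pair of generators commutes: x·y = xy = y·x. Since the generators pairwise commute, every element of G commutes with every other, so G is abelian.

Answer: Yes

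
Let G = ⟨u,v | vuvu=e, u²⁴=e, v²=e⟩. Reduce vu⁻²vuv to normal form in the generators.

Multiply left to right, reducing at each step:
  v · u⁻² = u²v
  (u²v) · v = u²
  (u²) · u = u³
  (u³) · v = u³v

Answer: u³v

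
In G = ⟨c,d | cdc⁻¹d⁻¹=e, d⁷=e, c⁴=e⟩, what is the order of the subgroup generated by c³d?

|⟨c³d⟩| equals the order of c³d. Compute successive powers until reaching e:
  (c³d)¹ = c³d, (c³d)² = c²d², (c³d)³ = cd³, (c³d)⁴ = d⁴, (c³d)⁵ = c³d⁵, (c³d)⁶ = c²d⁶, (c³d)⁷ = c, (c³d)⁸ = d, (c³d)⁹ = c³d², (c³d)¹⁰ = c²d³, (c³d)¹¹ = cd⁴, (c³d)¹² = d⁵, (c³d)¹³ = c³d⁶, (c³d)¹⁴ = c², (c³d)¹⁵ = cd, (c³d)¹⁶ = d², (c³d)¹⁷ = c³d³, (c³d)¹⁸ = c²d⁴, (c³d)¹⁹ = cd⁵, (c³d)²⁰ = d⁶, (c³d)²¹ = c³, (c³d)²² = c²d, (c³d)²³ = cd², (c³d)²⁴ = d³, (c³d)²⁵ = c³d⁴, (c³d)²⁶ = c²d⁵, (c³d)²⁷ = cd⁶, (c³d)²⁸ = e.
The smallest positive k with (c³d)ᵏ = e is 28, so |⟨c³d⟩| = 28.

Answer: 28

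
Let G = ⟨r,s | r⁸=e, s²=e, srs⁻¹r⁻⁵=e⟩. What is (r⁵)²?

Compute successive powers of (r⁵), reducing at each step:
  (r⁵)²: (r⁵) · r⁵ = r²

Answer: r²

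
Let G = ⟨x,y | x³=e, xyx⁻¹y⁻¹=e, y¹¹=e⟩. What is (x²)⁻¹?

The order of (x²) is 3 (smallest k with (x²)ᵏ = e), so (x²)⁻¹ = (x²)² = x.
Check: (x²) · x → (x²) · x = e, giving e as required.

Answer: x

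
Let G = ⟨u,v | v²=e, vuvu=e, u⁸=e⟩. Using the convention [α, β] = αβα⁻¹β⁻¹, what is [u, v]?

[u, v] = u·v·u⁻¹·v⁻¹.
  u · v = uv
  (uv) · (u⁷) = u²v
  (u²v) · v = u²

Answer: u²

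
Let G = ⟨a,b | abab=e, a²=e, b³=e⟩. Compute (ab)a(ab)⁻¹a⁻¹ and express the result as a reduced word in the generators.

[(ab), a] = (ab)·a·(ab)⁻¹·a⁻¹.
  (ab) · a = b²
  (b²) · (ab) = ab²
  (ab²) · a = b

Answer: b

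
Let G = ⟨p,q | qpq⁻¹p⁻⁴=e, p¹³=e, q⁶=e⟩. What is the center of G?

An element z ∈ Z(G) iff z commutes with every generator.
For example e is central: e·p = p = p·e; e·q = q = q·e.
Whereas p ∉ Z(G) since p·q = pq ≠ p⁴q = q·p.
Checking each of the 78 elements this way gives Z(G) = {e}, of order 1.

Answer: {e}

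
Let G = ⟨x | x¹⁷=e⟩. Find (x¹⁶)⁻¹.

The order of (x¹⁶) is 17 (smallest k with (x¹⁶)ᵏ = e), so (x¹⁶)⁻¹ = (x¹⁶)¹⁶ = x.
Check: (x¹⁶) · x → (x¹⁶) · x = e, giving e as required.

Answer: x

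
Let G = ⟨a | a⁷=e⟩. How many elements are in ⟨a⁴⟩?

|⟨a⁴⟩| equals the order of a⁴. Compute successive powers until reaching e:
  (a⁴)¹ = a⁴, (a⁴)² = a, (a⁴)³ = a⁵, (a⁴)⁴ = a², (a⁴)⁵ = a⁶, (a⁴)⁶ = a³, (a⁴)⁷ = e.
The smallest positive k with (a⁴)ᵏ = e is 7, so |⟨a⁴⟩| = 7.

Answer: 7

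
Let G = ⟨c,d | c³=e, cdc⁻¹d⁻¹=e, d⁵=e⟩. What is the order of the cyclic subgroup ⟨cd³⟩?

|⟨cd³⟩| equals the order of cd³. Compute successive powers until reaching e:
  (cd³)¹ = cd³, (cd³)² = c²d, (cd³)³ = d⁴, (cd³)⁴ = cd², (cd³)⁵ = c², (cd³)⁶ = d³, (cd³)⁷ = cd, (cd³)⁸ = c²d⁴, (cd³)⁹ = d², (cd³)¹⁰ = c, (cd³)¹¹ = c²d³, (cd³)¹² = d, (cd³)¹³ = cd⁴, (cd³)¹⁴ = c²d², (cd³)¹⁵ = e.
The smallest positive k with (cd³)ᵏ = e is 15, so |⟨cd³⟩| = 15.

Answer: 15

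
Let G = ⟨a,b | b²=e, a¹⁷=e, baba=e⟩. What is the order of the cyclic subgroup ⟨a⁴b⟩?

|⟨a⁴b⟩| equals the order of a⁴b. Compute successive powers until reaching e:
  (a⁴b)¹ = a⁴b, (a⁴b)² = e.
The smallest positive k with (a⁴b)ᵏ = e is 2, so |⟨a⁴b⟩| = 2.

Answer: 2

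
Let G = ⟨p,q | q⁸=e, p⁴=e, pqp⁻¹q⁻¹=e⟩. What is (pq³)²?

Compute successive powers of (pq³), reducing at each step:
  (pq³)²: (pq³) · p = p²q³;   (p²q³) · q³ = p²q⁶

Answer: p²q⁶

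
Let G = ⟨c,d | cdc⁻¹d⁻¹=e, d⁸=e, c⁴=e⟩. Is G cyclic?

|G| = 32, but the maximum element order in G is 8 < 32. No single element generates all of G, so G is not cyclic.

Answer: No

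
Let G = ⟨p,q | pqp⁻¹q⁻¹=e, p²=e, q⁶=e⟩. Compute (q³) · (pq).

Compute (q³) · (pq) by multiplying left to right and reducing via the relations at each step:
  (q³) · p = pq³
  (pq³) · q = pq⁴

Answer: pq⁴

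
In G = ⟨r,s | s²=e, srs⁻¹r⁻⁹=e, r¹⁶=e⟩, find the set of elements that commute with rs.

⟨rs⟩ ⊆ C_G(rs) since powers of rs commute with rs; so |C_G(rs)| ≥ |⟨rs⟩| = 16.
By orbit–stabilizer, |C_G(rs)| = |G| / |conj. class of rs| = 32 / 2 = 16.
The 16 elements commuting with rs are {e, r², r⁴, r⁶, r⁸, r¹⁰, r¹², r¹⁴, r⁹s, rs, r¹¹s, r³s, r¹³s, r⁵s, r¹⁵s, r⁷s}.

Answer: {e, r², r⁴, r⁶, r⁸, r¹⁰, r¹², r¹⁴, r⁹s, rs, r¹¹s, r³s, r¹³s, r⁵s, r¹⁵s, r⁷s}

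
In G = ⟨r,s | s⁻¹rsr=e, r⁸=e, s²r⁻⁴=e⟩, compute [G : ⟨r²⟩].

First find ord(r²) by computing successive powers:
  (r²)¹ = r², (r²)² = r⁴, (r²)³ = r⁶, (r²)⁴ = e.
So |⟨r²⟩| = ord(r²) = 4. With |G| = 16, by Lagrange [G : ⟨r²⟩] = 16/4 = 4.

Answer: 4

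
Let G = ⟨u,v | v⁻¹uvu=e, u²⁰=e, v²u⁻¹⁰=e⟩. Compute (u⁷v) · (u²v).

Compute (u⁷v) · (u²v) by multiplying left to right and reducing via the relations at each step:
  (u⁷v) · u² = u⁵v
  (u⁵v) · v = u¹⁵

Answer: u¹⁵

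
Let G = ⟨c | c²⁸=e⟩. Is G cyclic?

|G| = 28. The element c has order 28 (its powers give 28 distinct elements), so ⟨c⟩ = G and G is cyclic.

Answer: Yes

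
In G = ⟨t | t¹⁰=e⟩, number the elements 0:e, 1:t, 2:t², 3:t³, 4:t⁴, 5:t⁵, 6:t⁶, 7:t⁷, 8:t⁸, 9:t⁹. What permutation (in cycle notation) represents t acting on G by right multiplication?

(0 1 2 3 4 5 6 7 8 9)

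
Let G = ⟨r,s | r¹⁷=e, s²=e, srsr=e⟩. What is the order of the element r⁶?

Compute successive powers until reaching e:
  (r⁶)¹ = r⁶, (r⁶)² = r¹², (r⁶)³ = r, (r⁶)⁴ = r⁷, (r⁶)⁵ = r¹³, (r⁶)⁶ = r², (r⁶)⁷ = r⁸, (r⁶)⁸ = r¹⁴, (r⁶)⁹ = r³, (r⁶)¹⁰ = r⁹, (r⁶)¹¹ = r¹⁵, (r⁶)¹² = r⁴, (r⁶)¹³ = r¹⁰, (r⁶)¹⁴ = r¹⁶, (r⁶)¹⁵ = r⁵, (r⁶)¹⁶ = r¹¹, (r⁶)¹⁷ = e.
The smallest positive k with (r⁶)ᵏ = e is 17.

Answer: 17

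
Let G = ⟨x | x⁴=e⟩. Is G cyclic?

|G| = 4. The element x has order 4 (its powers give 4 distinct elements), so ⟨x⟩ = G and G is cyclic.

Answer: Yes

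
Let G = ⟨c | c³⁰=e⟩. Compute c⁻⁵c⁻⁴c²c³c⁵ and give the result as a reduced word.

Multiply left to right, reducing at each step:
  (c²⁵) · c⁻⁴ = c²¹
  (c²¹) · c² = c²³
  (c²³) · c³ = c²⁶
  (c²⁶) · c⁵ = c

Answer: c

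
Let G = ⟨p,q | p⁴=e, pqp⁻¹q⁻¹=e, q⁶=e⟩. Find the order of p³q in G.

Compute successive powers until reaching e:
  (p³q)¹ = p³q, (p³q)² = p²q², (p³q)³ = pq³, (p³q)⁴ = q⁴, (p³q)⁵ = p³q⁵, (p³q)⁶ = p², (p³q)⁷ = pq, (p³q)⁸ = q², (p³q)⁹ = p³q³, (p³q)¹⁰ = p²q⁴, (p³q)¹¹ = pq⁵, (p³q)¹² = e.
The smallest positive k with (p³q)ᵏ = e is 12.

Answer: 12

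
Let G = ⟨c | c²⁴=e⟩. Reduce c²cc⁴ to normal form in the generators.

Multiply left to right, reducing at each step:
  (c²) · c = c³
  (c³) · c⁴ = c⁷

Answer: c⁷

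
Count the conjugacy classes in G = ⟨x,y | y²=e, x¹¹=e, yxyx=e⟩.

The conjugacy classes (representative and size) are:
  [e] (size 1), [x¹⁰] (size 2), [x²] (size 2), [x³] (size 2), [x⁷] (size 2), [x⁶] (size 2), [x²y] (size 11).
Class equation: 1 + 2 + 2 + 2 + 2 + 2 + 11 = 22 = |G|. So G has 7 conjugacy classes.

Answer: 7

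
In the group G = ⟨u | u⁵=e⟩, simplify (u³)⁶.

Compute successive powers of (u³), reducing at each step:
  (u³)²: (u³) · u³ = u
  (u³)³: u · u³ = u⁴
  (u³)⁴: (u⁴) · u³ = u²
  (u³)⁵: (u²) · u³ = e
  (u³)⁶: e · u³ = u³

Answer: u³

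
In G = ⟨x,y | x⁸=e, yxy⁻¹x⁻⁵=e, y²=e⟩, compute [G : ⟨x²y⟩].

First find ord(x²y) by computing successive powers:
  (x²y)¹ = x²y, (x²y)² = x⁴, (x²y)³ = x⁶y, (x²y)⁴ = e.
So |⟨x²y⟩| = ord(x²y) = 4. With |G| = 16, by Lagrange [G : ⟨x²y⟩] = 16/4 = 4.

Answer: 4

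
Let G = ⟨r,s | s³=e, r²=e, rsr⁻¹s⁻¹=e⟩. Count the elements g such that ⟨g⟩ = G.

G is cyclic of order 6. An element generates G iff its order is 6, and a cyclic group of order 6 has exactly φ(6) = 2 such elements.

Answer: 2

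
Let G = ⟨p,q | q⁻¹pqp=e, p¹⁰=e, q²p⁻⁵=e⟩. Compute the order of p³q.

Compute successive powers until reaching e:
  (p³q)¹ = p³q, (p³q)² = p⁵, (p³q)³ = p³q⁻¹, (p³q)⁴ = e.
The smallest positive k with (p³q)ᵏ = e is 4.

Answer: 4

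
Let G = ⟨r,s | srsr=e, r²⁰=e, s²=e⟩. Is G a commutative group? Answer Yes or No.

r·s = rs but s·r = r¹⁹s, so r·s ≠ s·r and G is not abelian.

Answer: No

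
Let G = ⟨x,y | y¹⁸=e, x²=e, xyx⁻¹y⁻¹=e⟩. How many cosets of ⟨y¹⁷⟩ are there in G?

First find ord(y¹⁷) by computing successive powers:
  (y¹⁷)¹ = y¹⁷, (y¹⁷)² = y¹⁶, (y¹⁷)³ = y¹⁵, (y¹⁷)⁴ = y¹⁴, (y¹⁷)⁵ = y¹³, (y¹⁷)⁶ = y¹², (y¹⁷)⁷ = y¹¹, (y¹⁷)⁸ = y¹⁰, (y¹⁷)⁹ = y⁹, (y¹⁷)¹⁰ = y⁸, (y¹⁷)¹¹ = y⁷, (y¹⁷)¹² = y⁶, (y¹⁷)¹³ = y⁵, (y¹⁷)¹⁴ = y⁴, (y¹⁷)¹⁵ = y³, (y¹⁷)¹⁶ = y², (y¹⁷)¹⁷ = y, (y¹⁷)¹⁸ = e.
So |⟨y¹⁷⟩| = ord(y¹⁷) = 18. With |G| = 36, by Lagrange [G : ⟨y¹⁷⟩] = 36/18 = 2.

Answer: 2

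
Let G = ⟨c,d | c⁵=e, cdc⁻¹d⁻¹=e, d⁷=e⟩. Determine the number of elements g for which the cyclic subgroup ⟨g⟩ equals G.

G is cyclic of order 35. An element generates G iff its order is 35, and a cyclic group of order 35 has exactly φ(35) = 24 such elements.

Answer: 24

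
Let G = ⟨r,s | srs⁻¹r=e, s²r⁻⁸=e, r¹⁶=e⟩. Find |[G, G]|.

G' = [G, G] is generated by all commutators. The generator-pair commutators are: [r, s] = r².
The subgroup they normally generate is {e, r², r⁴, r⁶, r⁸, r¹⁰, r¹², r¹⁴}, of order 8.
Check: |G/G'| = 32/8 = 4 is the order of the abelianisation.

Answer: 8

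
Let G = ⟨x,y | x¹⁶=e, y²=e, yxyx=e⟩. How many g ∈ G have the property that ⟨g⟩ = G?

⟨g⟩ = G would require ord(g) = |G| = 32, but the maximum element order in G is 16 < 32. So G is not cyclic and no single element generates it: the count is 0.

Answer: 0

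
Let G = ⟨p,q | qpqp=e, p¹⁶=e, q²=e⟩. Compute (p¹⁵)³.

Compute successive powers of (p¹⁵), reducing at each step:
  (p¹⁵)²: (p¹⁵) · p¹⁵ = p¹⁴
  (p¹⁵)³: (p¹⁴) · p¹⁵ = p¹³

Answer: p¹³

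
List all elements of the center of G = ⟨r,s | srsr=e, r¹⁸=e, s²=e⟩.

An element z ∈ Z(G) iff z commutes with every generator.
For example r⁹ is central: (r⁹)·r = r¹⁰ = r·(r⁹); (r⁹)·s = r⁹s = s·(r⁹).
Whereas r ∉ Z(G) since r·s = rs ≠ r¹⁷s = s·r.
Checking each of the 36 elements this way gives Z(G) = {e, r⁹}, of order 2.

Answer: {e, r⁹}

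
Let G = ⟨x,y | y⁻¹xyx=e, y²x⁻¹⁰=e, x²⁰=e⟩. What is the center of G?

An element z ∈ Z(G) iff z commutes with every generator.
For example x¹⁰ is central: (x¹⁰)·x = x¹¹ = x·(x¹⁰); (x¹⁰)·y = y⁻¹ = y·(x¹⁰).
Whereas x ∉ Z(G) since x·y = xy ≠ x⁹y⁻¹ = y·x.
Checking each of the 40 elements this way gives Z(G) = {e, x¹⁰}, of order 2.

Answer: {e, x¹⁰}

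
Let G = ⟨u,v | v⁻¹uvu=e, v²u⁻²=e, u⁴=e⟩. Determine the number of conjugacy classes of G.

The conjugacy classes (representative and size) are:
  [e] (size 1), [u³] (size 2), [u²] (size 1), [v⁻¹] (size 2), [uv⁻¹] (size 2).
Class equation: 1 + 2 + 1 + 2 + 2 = 8 = |G|. So G has 5 conjugacy classes.

Answer: 5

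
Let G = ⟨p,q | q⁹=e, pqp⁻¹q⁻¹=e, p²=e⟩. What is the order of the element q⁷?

Compute successive powers until reaching e:
  (q⁷)¹ = q⁷, (q⁷)² = q⁵, (q⁷)³ = q³, (q⁷)⁴ = q, (q⁷)⁵ = q⁸, (q⁷)⁶ = q⁶, (q⁷)⁷ = q⁴, (q⁷)⁸ = q², (q⁷)⁹ = e.
The smallest positive k with (q⁷)ᵏ = e is 9.

Answer: 9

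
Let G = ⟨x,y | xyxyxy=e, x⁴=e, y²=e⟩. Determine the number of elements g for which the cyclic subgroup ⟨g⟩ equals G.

⟨g⟩ = G would require ord(g) = |G| = 24, but the maximum element order in G is 4 < 24. So G is not cyclic and no single element generates it: the count is 0.

Answer: 0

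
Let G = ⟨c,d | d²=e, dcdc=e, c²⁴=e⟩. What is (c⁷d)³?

Compute successive powers of (c⁷d), reducing at each step:
  (c⁷d)²: (c⁷d) · c⁷ = d;   d · d = e
  (c⁷d)³: e · c⁷ = c⁷;   (c⁷) · d = c⁷d

Answer: c⁷d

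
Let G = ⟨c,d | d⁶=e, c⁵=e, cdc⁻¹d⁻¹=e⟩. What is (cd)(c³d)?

Compute (cd) · (c³d) by multiplying left to right and reducing via the relations at each step:
  (cd) · c³ = c⁴d
  (c⁴d) · d = c⁴d²

Answer: c⁴d²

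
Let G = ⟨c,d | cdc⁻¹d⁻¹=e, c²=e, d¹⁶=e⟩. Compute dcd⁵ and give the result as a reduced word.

Multiply left to right, reducing at each step:
  d · c = cd
  (cd) · d⁵ = cd⁶

Answer: cd⁶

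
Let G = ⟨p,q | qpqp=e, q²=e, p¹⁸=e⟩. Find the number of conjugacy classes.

The conjugacy classes (representative and size) are:
  [e] (size 1), [p] (size 2), [p²] (size 2), [p³] (size 2), [p¹⁴] (size 2), [p⁵] (size 2), [p¹²] (size 2), [p⁷] (size 2), [p¹⁰] (size 2), [p⁹] (size 1), [p¹⁰q] (size 9), [pq] (size 9).
Class equation: 1 + 2 + 2 + 2 + 2 + 2 + 2 + 2 + 2 + 1 + 9 + 9 = 36 = |G|. So G has 12 conjugacy classes.

Answer: 12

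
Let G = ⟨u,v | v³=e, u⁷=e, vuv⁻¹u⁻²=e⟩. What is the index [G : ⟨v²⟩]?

First find ord(v²) by computing successive powers:
  (v²)¹ = v², (v²)² = v, (v²)³ = e.
So |⟨v²⟩| = ord(v²) = 3. With |G| = 21, by Lagrange [G : ⟨v²⟩] = 21/3 = 7.

Answer: 7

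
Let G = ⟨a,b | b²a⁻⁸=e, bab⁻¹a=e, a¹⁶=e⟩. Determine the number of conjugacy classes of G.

The conjugacy classes (representative and size) are:
  [e] (size 1), [a] (size 2), [a¹⁴] (size 2), [a¹³] (size 2), [a¹²] (size 2), [a⁵] (size 2), [a¹⁰] (size 2), [a⁷] (size 2), [a⁸] (size 1), [b⁻¹] (size 8), [a⁷b⁻¹] (size 8).
Class equation: 1 + 2 + 2 + 2 + 2 + 2 + 2 + 2 + 1 + 8 + 8 = 32 = |G|. So G has 11 conjugacy classes.

Answer: 11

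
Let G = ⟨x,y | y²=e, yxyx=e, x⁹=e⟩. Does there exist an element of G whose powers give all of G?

Every cyclic group is abelian. But x·y = xy while y·x = x⁸y, so x·y ≠ y·x and G is not abelian. Hence G is not cyclic.

Answer: No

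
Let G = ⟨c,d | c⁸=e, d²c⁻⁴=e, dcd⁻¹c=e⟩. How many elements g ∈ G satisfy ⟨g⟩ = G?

⟨g⟩ = G would require ord(g) = |G| = 16, but the maximum element order in G is 8 < 16. So G is not cyclic and no single element generates it: the count is 0.

Answer: 0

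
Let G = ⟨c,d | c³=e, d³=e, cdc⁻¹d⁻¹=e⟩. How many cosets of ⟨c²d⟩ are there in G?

First find ord(c²d) by computing successive powers:
  (c²d)¹ = c²d, (c²d)² = cd², (c²d)³ = e.
So |⟨c²d⟩| = ord(c²d) = 3. With |G| = 9, by Lagrange [G : ⟨c²d⟩] = 9/3 = 3.

Answer: 3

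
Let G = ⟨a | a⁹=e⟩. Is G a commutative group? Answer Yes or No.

G has a single generator, so G is cyclic and hence abelian.

Answer: Yes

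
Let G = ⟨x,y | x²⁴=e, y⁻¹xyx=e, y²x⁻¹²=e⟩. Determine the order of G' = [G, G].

G' = [G, G] is generated by all commutators. The generator-pair commutators are: [x, y] = x².
The subgroup they normally generate is {e, x², x⁴, x⁶, x⁸, x¹⁰, x¹², x¹⁴, x¹⁶, x¹⁸, x²⁰, x²²}, of order 12.
Check: |G/G'| = 48/12 = 4 is the order of the abelianisation.

Answer: 12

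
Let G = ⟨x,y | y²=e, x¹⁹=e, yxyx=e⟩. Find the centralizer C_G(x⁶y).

⟨x⁶y⟩ ⊆ C_G(x⁶y) since powers of x⁶y commute with x⁶y; so |C_G(x⁶y)| ≥ |⟨x⁶y⟩| = 2.
By orbit–stabilizer, |C_G(x⁶y)| = |G| / |conj. class of x⁶y| = 38 / 19 = 2.
The 2 elements commuting with x⁶y are {e, x⁶y}.

Answer: {e, x⁶y}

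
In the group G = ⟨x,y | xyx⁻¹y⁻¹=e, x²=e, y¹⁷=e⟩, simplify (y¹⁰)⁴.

Compute successive powers of (y¹⁰), reducing at each step:
  (y¹⁰)²: (y¹⁰) · y¹⁰ = y³
  (y¹⁰)³: (y³) · y¹⁰ = y¹³
  (y¹⁰)⁴: (y¹³) · y¹⁰ = y⁶

Answer: y⁶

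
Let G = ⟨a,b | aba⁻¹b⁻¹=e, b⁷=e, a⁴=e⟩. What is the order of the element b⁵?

Compute successive powers until reaching e:
  (b⁵)¹ = b⁵, (b⁵)² = b³, (b⁵)³ = b, (b⁵)⁴ = b⁶, (b⁵)⁵ = b⁴, (b⁵)⁶ = b², (b⁵)⁷ = e.
The smallest positive k with (b⁵)ᵏ = e is 7.

Answer: 7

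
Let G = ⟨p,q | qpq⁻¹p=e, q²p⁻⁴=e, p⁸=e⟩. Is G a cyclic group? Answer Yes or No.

Every cyclic group is abelian. But p·q = pq while q·p = p³q⁻¹, so p·q ≠ q·p and G is not abelian. Hence G is not cyclic.

Answer: No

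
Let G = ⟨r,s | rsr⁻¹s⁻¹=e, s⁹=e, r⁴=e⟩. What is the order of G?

Enumerate words in the generators, reducing via the relations: the distinct elements are
  {e, r, s, rs, r², r³, s², s³, s⁴, s⁵, s⁶, s⁷, s⁸, rs², rs³, rs⁴, rs⁵, rs⁶, rs⁷, rs⁸, r²s, r³s, r²s², r²s³, r²s⁴, r²s⁵, r²s⁶, r²s⁷, r²s⁸, r³s², r³s³, r³s⁴, r³s⁵, r³s⁶, r³s⁷, r³s⁸}.
No further products give new elements, so |G| = 36.

Answer: 36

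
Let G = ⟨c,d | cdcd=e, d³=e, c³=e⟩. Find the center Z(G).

An element z ∈ Z(G) iff z commutes with every generator.
For example e is central: e·c = c = c·e; e·d = d = d·e.
Whereas c ∉ Z(G) since c·d = cd ≠ c²d² = d·c.
Checking each of the 12 elements this way gives Z(G) = {e}, of order 1.

Answer: {e}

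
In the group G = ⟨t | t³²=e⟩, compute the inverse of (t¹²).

The order of (t¹²) is 8 (smallest k with (t¹²)ᵏ = e), so (t¹²)⁻¹ = (t¹²)⁷ = t²⁰.
Check: (t¹²) · (t²⁰) → (t¹²) · t²⁰ = e, giving e as required.

Answer: t²⁰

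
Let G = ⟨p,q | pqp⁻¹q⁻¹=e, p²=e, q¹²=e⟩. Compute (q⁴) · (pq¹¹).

Compute (q⁴) · (pq¹¹) by multiplying left to right and reducing via the relations at each step:
  (q⁴) · p = pq⁴
  (pq⁴) · q¹¹ = pq³

Answer: pq³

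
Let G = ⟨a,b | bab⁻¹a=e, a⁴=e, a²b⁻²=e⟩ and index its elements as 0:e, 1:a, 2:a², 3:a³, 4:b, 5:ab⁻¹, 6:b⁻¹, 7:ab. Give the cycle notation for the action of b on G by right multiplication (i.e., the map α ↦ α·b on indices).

(0 4 2 6)(1 7 3 5)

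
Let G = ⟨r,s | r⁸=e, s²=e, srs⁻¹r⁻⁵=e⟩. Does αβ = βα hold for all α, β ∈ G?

r·s = rs but s·r = r⁵s, so r·s ≠ s·r and G is not abelian.

Answer: No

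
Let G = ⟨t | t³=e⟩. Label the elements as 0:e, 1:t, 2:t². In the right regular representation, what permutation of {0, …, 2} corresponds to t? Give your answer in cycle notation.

(0 1 2)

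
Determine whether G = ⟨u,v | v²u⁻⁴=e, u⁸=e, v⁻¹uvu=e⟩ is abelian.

u·v = uv but v·u = u³v⁻¹, so u·v ≠ v·u and G is not abelian.

Answer: No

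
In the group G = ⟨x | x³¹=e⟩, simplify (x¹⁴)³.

Compute successive powers of (x¹⁴), reducing at each step:
  (x¹⁴)²: (x¹⁴) · x¹⁴ = x²⁸
  (x¹⁴)³: (x²⁸) · x¹⁴ = x¹¹

Answer: x¹¹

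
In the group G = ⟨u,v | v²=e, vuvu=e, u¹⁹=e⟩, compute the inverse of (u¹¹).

The order of (u¹¹) is 19 (smallest k with (u¹¹)ᵏ = e), so (u¹¹)⁻¹ = (u¹¹)¹⁸ = u⁸.
Check: (u¹¹) · (u⁸) → (u¹¹) · u⁸ = e, giving e as required.

Answer: u⁸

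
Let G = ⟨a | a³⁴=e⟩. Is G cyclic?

|G| = 34. The element a has order 34 (its powers give 34 distinct elements), so ⟨a⟩ = G and G is cyclic.

Answer: Yes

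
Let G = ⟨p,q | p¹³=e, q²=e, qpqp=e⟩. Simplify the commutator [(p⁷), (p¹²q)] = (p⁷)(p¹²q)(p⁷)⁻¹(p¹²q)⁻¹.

[(p⁷), (p¹²q)] = (p⁷)·(p¹²q)·(p⁷)⁻¹·(p¹²q)⁻¹.
  (p⁷) · (p¹²q) = p⁶q
  (p⁶q) · (p⁶) = q
  q · (p¹²q) = p

Answer: p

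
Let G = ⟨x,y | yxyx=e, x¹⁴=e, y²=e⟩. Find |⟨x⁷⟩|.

|⟨x⁷⟩| equals the order of x⁷. Compute successive powers until reaching e:
  (x⁷)¹ = x⁷, (x⁷)² = e.
The smallest positive k with (x⁷)ᵏ = e is 2, so |⟨x⁷⟩| = 2.

Answer: 2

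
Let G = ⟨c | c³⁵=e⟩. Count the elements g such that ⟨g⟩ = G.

G is cyclic of order 35. An element generates G iff its order is 35, and a cyclic group of order 35 has exactly φ(35) = 24 such elements.

Answer: 24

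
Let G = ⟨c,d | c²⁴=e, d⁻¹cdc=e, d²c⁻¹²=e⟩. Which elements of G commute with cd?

⟨cd⟩ ⊆ C_G(cd) since powers of cd commute with cd; so |C_G(cd)| ≥ |⟨cd⟩| = 4.
By orbit–stabilizer, |C_G(cd)| = |G| / |conj. class of cd| = 48 / 12 = 4.
The 4 elements commuting with cd are {e, c¹², cd, cd⁻¹}.

Answer: {e, c¹², cd, cd⁻¹}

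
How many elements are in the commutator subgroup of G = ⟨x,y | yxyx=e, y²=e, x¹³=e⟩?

G' = [G, G] is generated by all commutators. The generator-pair commutators are: [x, y] = x².
The subgroup they normally generate is {e, x, x², x³, x⁴, x⁵, x⁶, x⁷, x⁸, x⁹, x¹⁰, x¹¹, x¹²}, of order 13.
Check: |G/G'| = 26/13 = 2 is the order of the abelianisation.

Answer: 13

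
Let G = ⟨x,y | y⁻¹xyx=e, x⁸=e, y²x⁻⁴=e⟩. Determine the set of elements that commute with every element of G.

An element z ∈ Z(G) iff z commutes with every generator.
For example x⁴ is central: (x⁴)·x = x⁵ = x·(x⁴); (x⁴)·y = y⁻¹ = y·(x⁴).
Whereas x ∉ Z(G) since x·y = xy ≠ x³y⁻¹ = y·x.
Checking each of the 16 elements this way gives Z(G) = {e, x⁴}, of order 2.

Answer: {e, x⁴}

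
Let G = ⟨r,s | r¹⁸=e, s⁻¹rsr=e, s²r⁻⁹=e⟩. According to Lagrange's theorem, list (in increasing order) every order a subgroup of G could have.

|G| = 36 = 2² · 3². By Lagrange's theorem the order of any subgroup divides 36; the divisors of 36 are 1, 2, 3, 4, 6, 9, 12, 18, 36.

Answer: 1, 2, 3, 4, 6, 9, 12, 18, 36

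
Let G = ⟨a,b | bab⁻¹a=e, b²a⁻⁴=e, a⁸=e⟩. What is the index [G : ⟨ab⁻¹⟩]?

First find ord(ab⁻¹) by computing successive powers:
  (ab⁻¹)¹ = ab⁻¹, (ab⁻¹)² = a⁴, (ab⁻¹)³ = ab, (ab⁻¹)⁴ = e.
So |⟨ab⁻¹⟩| = ord(ab⁻¹) = 4. With |G| = 16, by Lagrange [G : ⟨ab⁻¹⟩] = 16/4 = 4.

Answer: 4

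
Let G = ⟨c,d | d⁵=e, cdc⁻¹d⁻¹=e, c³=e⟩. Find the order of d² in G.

Compute successive powers until reaching e:
  (d²)¹ = d², (d²)² = d⁴, (d²)³ = d, (d²)⁴ = d³, (d²)⁵ = e.
The smallest positive k with (d²)ᵏ = e is 5.

Answer: 5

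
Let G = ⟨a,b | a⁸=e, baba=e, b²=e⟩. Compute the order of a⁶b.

Compute successive powers until reaching e:
  (a⁶b)¹ = a⁶b, (a⁶b)² = e.
The smallest positive k with (a⁶b)ᵏ = e is 2.

Answer: 2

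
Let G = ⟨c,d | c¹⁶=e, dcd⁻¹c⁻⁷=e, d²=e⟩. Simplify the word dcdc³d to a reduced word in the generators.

Multiply left to right, reducing at each step:
  d · c = c⁷d
  (c⁷d) · d = c⁷
  (c⁷) · c³ = c¹⁰
  (c¹⁰) · d = c¹⁰d

Answer: c¹⁰d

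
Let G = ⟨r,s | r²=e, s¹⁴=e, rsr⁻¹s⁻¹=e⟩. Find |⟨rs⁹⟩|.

|⟨rs⁹⟩| equals the order of rs⁹. Compute successive powers until reaching e:
  (rs⁹)¹ = rs⁹, (rs⁹)² = s⁴, (rs⁹)³ = rs¹³, (rs⁹)⁴ = s⁸, (rs⁹)⁵ = rs³, (rs⁹)⁶ = s¹², (rs⁹)⁷ = rs⁷, (rs⁹)⁸ = s², (rs⁹)⁹ = rs¹¹, (rs⁹)¹⁰ = s⁶, (rs⁹)¹¹ = rs, (rs⁹)¹² = s¹⁰, (rs⁹)¹³ = rs⁵, (rs⁹)¹⁴ = e.
The smallest positive k with (rs⁹)ᵏ = e is 14, so |⟨rs⁹⟩| = 14.

Answer: 14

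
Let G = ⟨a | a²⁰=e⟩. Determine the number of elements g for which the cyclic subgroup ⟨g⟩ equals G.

G is cyclic of order 20. An element generates G iff its order is 20, and a cyclic group of order 20 has exactly φ(20) = 8 such elements.

Answer: 8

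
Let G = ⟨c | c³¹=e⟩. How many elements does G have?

G is generated by a single element, so G is cyclic. The relator gives c³¹ = e and no smaller power is forced to be e, so the 31 powers {c, e, c², c³, c⁴, c⁵, c⁶, c⁷, c⁸, c⁹, c²², c²³, c²¹, c²⁰, c²⁴, c²⁵, c²⁶, c²⁷, c²⁸, c²⁹, c³⁰, c¹², c¹³, c¹¹, c¹⁰, c¹⁴, c¹⁵, c¹⁶, c¹⁷, c¹⁸, c¹⁹} are distinct. Hence |G| = 31.

Answer: 31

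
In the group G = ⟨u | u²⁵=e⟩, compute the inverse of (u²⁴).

The order of (u²⁴) is 25 (smallest k with (u²⁴)ᵏ = e), so (u²⁴)⁻¹ = (u²⁴)²⁴ = u.
Check: (u²⁴) · u → (u²⁴) · u = e, giving e as required.

Answer: u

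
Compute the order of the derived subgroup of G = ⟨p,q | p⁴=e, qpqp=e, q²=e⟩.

G' = [G, G] is generated by all commutators. The generator-pair commutators are: [p, q] = p².
The subgroup they normally generate is {e, p²}, of order 2.
Check: |G/G'| = 8/2 = 4 is the order of the abelianisation.

Answer: 2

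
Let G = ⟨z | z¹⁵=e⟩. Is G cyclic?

|G| = 15. The element z has order 15 (its powers give 15 distinct elements), so ⟨z⟩ = G and G is cyclic.

Answer: Yes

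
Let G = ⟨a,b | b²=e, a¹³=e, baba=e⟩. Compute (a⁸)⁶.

Compute successive powers of (a⁸), reducing at each step:
  (a⁸)²: (a⁸) · a⁸ = a³
  (a⁸)³: (a³) · a⁸ = a¹¹
  (a⁸)⁴: (a¹¹) · a⁸ = a⁶
  (a⁸)⁵: (a⁶) · a⁸ = a
  (a⁸)⁶: a · a⁸ = a⁹

Answer: a⁹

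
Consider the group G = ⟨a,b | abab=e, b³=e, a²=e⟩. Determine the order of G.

Enumerate words in the generators, reducing via the relations: the distinct elements are
  {a, b, e, ab, b², ab²}.
No further products give new elements, so |G| = 6.

Answer: 6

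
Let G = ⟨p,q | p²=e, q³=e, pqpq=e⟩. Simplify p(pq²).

Compute p · (pq²) by multiplying left to right and reducing via the relations at each step:
  p · p = e
  e · q² = q²

Answer: q²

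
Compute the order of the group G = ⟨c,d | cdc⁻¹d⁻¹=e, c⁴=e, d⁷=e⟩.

Enumerate words in the generators, reducing via the relations: the distinct elements are
  {c, d, e, cd, c², c³, d², d³, d⁴, d⁵, d⁶, cd², cd³, cd⁴, cd⁵, cd⁶, c²d, c³d, c²d², c²d³, c²d⁴, c²d⁵, c²d⁶, c³d², c³d³, c³d⁴, c³d⁵, c³d⁶}.
No further products give new elements, so |G| = 28.

Answer: 28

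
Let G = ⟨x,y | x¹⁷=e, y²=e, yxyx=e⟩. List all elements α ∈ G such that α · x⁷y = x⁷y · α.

⟨x⁷y⟩ ⊆ C_G(x⁷y) since powers of x⁷y commute with x⁷y; so |C_G(x⁷y)| ≥ |⟨x⁷y⟩| = 2.
By orbit–stabilizer, |C_G(x⁷y)| = |G| / |conj. class of x⁷y| = 34 / 17 = 2.
The 2 elements commuting with x⁷y are {e, x⁷y}.

Answer: {e, x⁷y}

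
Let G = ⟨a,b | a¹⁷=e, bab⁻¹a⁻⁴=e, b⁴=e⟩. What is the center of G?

An element z ∈ Z(G) iff z commutes with every generator.
For example e is central: e·a = a = a·e; e·b = b = b·e.
Whereas a ∉ Z(G) since a·b = ab ≠ a⁴b = b·a.
Checking each of the 68 elements this way gives Z(G) = {e}, of order 1.

Answer: {e}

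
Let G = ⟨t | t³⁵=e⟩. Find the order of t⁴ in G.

Compute successive powers until reaching e:
  (t⁴)¹ = t⁴, (t⁴)² = t⁸, (t⁴)³ = t¹², (t⁴)⁴ = t¹⁶, (t⁴)⁵ = t²⁰, (t⁴)⁶ = t²⁴, (t⁴)⁷ = t²⁸, (t⁴)⁸ = t³², (t⁴)⁹ = t, (t⁴)¹⁰ = t⁵, (t⁴)¹¹ = t⁹, (t⁴)¹² = t¹³, (t⁴)¹³ = t¹⁷, (t⁴)¹⁴ = t²¹, (t⁴)¹⁵ = t²⁵, (t⁴)¹⁶ = t²⁹, (t⁴)¹⁷ = t³³, (t⁴)¹⁸ = t², (t⁴)¹⁹ = t⁶, (t⁴)²⁰ = t¹⁰, (t⁴)²¹ = t¹⁴, (t⁴)²² = t¹⁸, (t⁴)²³ = t²², (t⁴)²⁴ = t²⁶, (t⁴)²⁵ = t³⁰, (t⁴)²⁶ = t³⁴, (t⁴)²⁷ = t³, (t⁴)²⁸ = t⁷, (t⁴)²⁹ = t¹¹, (t⁴)³⁰ = t¹⁵, (t⁴)³¹ = t¹⁹, (t⁴)³² = t²³, (t⁴)³³ = t²⁷, (t⁴)³⁴ = t³¹, (t⁴)³⁵ = e.
The smallest positive k with (t⁴)ᵏ = e is 35.

Answer: 35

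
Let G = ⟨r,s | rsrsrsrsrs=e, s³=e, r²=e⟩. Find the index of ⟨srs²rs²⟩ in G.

First find ord(srs²rs²) by computing successive powers:
  (srs²rs²)¹ = srs²rs², (srs²rs²)² = srsrs², (srs²rs²)³ = e.
So |⟨srs²rs²⟩| = ord(srs²rs²) = 3. With |G| = 60, by Lagrange [G : ⟨srs²rs²⟩] = 60/3 = 20.

Answer: 20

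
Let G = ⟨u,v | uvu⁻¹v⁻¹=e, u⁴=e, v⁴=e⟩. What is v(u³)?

Compute v · (u³) by multiplying left to right and reducing via the relations at each step:
  v · u³ = u³v

Answer: u³v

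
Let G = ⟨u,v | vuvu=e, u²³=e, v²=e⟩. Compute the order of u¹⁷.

Compute successive powers until reaching e:
  (u¹⁷)¹ = u¹⁷, (u¹⁷)² = u¹¹, (u¹⁷)³ = u⁵, (u¹⁷)⁴ = u²², (u¹⁷)⁵ = u¹⁶, (u¹⁷)⁶ = u¹⁰, (u¹⁷)⁷ = u⁴, (u¹⁷)⁸ = u²¹, (u¹⁷)⁹ = u¹⁵, (u¹⁷)¹⁰ = u⁹, (u¹⁷)¹¹ = u³, (u¹⁷)¹² = u²⁰, (u¹⁷)¹³ = u¹⁴, (u¹⁷)¹⁴ = u⁸, (u¹⁷)¹⁵ = u², (u¹⁷)¹⁶ = u¹⁹, (u¹⁷)¹⁷ = u¹³, (u¹⁷)¹⁸ = u⁷, (u¹⁷)¹⁹ = u, (u¹⁷)²⁰ = u¹⁸, (u¹⁷)²¹ = u¹², (u¹⁷)²² = u⁶, (u¹⁷)²³ = e.
The smallest positive k with (u¹⁷)ᵏ = e is 23.

Answer: 23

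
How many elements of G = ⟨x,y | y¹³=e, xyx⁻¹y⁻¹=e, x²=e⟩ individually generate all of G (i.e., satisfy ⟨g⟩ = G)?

G is cyclic of order 26. An element generates G iff its order is 26, and a cyclic group of order 26 has exactly φ(26) = 12 such elements.

Answer: 12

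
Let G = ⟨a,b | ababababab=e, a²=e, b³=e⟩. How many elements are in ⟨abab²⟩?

|⟨abab²⟩| equals the order of abab². Compute successive powers until reaching e:
  (abab²)¹ = abab², (abab²)² = abab²abab², (abab²)³ = bab²abab²a, (abab²)⁴ = bab²a, (abab²)⁵ = e.
The smallest positive k with (abab²)ᵏ = e is 5, so |⟨abab²⟩| = 5.

Answer: 5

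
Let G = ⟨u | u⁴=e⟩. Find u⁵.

Compute successive powers of u, reducing at each step:
  u²: u · u = u²
  u³: (u²) · u = u³
  u⁴: (u³) · u = e
  u⁵: e · u = u

Answer: u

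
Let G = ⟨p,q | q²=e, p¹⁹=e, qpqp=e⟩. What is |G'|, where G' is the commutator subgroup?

G' = [G, G] is generated by all commutators. The generator-pair commutators are: [p, q] = p².
The subgroup they normally generate is {e, p, p², p³, p⁴, p⁵, p⁶, p⁷, p⁸, p⁹, p¹⁰, p¹¹, p¹², p¹³, p¹⁴, p¹⁵, p¹⁶, p¹⁷, p¹⁸}, of order 19.
Check: |G/G'| = 38/19 = 2 is the order of the abelianisation.

Answer: 19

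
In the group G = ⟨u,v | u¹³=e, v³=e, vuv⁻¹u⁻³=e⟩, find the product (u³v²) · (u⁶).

Compute (u³v²) · (u⁶) by multiplying left to right and reducing via the relations at each step:
  (u³v²) · u⁶ = u⁵v²

Answer: u⁵v²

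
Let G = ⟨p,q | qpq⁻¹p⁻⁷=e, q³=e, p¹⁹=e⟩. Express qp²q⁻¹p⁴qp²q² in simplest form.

Multiply left to right, reducing at each step:
  q · p² = p¹⁴q
  (p¹⁴q) · q⁻¹ = p¹⁴
  (p¹⁴) · p⁴ = p¹⁸
  (p¹⁸) · q = p¹⁸q
  (p¹⁸q) · p² = p¹³q
  (p¹³q) · q² = p¹³

Answer: p¹³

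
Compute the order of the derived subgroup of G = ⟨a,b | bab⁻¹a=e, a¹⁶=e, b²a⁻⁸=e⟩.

G' = [G, G] is generated by all commutators. The generator-pair commutators are: [a, b] = a².
The subgroup they normally generate is {e, a², a⁴, a⁶, a⁸, a¹⁰, a¹², a¹⁴}, of order 8.
Check: |G/G'| = 32/8 = 4 is the order of the abelianisation.

Answer: 8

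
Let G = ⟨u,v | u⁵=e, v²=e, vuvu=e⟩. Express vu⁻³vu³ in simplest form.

Multiply left to right, reducing at each step:
  v · u⁻³ = u³v
  (u³v) · v = u³
  (u³) · u³ = u

Answer: u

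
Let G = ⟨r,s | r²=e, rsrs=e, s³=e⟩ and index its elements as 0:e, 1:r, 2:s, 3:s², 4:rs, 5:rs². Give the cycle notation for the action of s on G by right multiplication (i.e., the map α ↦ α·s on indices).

(0 2 3)(1 4 5)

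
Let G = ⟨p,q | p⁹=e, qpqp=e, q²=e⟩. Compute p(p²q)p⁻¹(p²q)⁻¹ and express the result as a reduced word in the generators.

[p, (p²q)] = p·(p²q)·p⁻¹·(p²q)⁻¹.
  p · (p²q) = p³q
  (p³q) · (p⁸) = p⁴q
  (p⁴q) · (p²q) = p²

Answer: p²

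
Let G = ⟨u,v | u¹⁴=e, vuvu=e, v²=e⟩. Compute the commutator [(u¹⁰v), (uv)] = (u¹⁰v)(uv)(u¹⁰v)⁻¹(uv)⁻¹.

[(u¹⁰v), (uv)] = (u¹⁰v)·(uv)·(u¹⁰v)⁻¹·(uv)⁻¹.
  (u¹⁰v) · (uv) = u⁹
  (u⁹) · (u¹⁰v) = u⁵v
  (u⁵v) · (uv) = u⁴

Answer: u⁴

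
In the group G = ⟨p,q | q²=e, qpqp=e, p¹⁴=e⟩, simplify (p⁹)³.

Compute successive powers of (p⁹), reducing at each step:
  (p⁹)²: (p⁹) · p⁹ = p⁴
  (p⁹)³: (p⁴) · p⁹ = p¹³

Answer: p¹³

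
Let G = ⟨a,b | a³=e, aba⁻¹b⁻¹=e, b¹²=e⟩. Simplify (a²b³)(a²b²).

Compute (a²b³) · (a²b²) by multiplying left to right and reducing via the relations at each step:
  (a²b³) · a² = ab³
  (ab³) · b² = ab⁵

Answer: ab⁵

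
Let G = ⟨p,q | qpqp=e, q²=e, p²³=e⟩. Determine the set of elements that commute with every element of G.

An element z ∈ Z(G) iff z commutes with every generator.
For example e is central: e·p = p = p·e; e·q = q = q·e.
Whereas p ∉ Z(G) since p·q = pq ≠ p²²q = q·p.
Checking each of the 46 elements this way gives Z(G) = {e}, of order 1.

Answer: {e}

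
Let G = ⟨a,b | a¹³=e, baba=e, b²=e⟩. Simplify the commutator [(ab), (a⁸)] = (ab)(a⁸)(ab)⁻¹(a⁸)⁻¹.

[(ab), (a⁸)] = (ab)·(a⁸)·(ab)⁻¹·(a⁸)⁻¹.
  (ab) · (a⁸) = a⁶b
  (a⁶b) · (ab) = a⁵
  (a⁵) · (a⁵) = a¹⁰

Answer: a¹⁰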